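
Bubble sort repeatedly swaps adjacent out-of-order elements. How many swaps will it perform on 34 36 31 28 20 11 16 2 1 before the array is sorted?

34 adjacent swaps

Each adjacent swap fixes exactly one inversion, so the minimum swap count equals the number of inversions.
Count inversions — for each element, later elements that are smaller:
34: 31, 28, 20, 11, 16, 2, 1 → 7
36: 31, 28, 20, 11, 16, 2, 1 → 7
31: 28, 20, 11, 16, 2, 1 → 6
28: 20, 11, 16, 2, 1 → 5
20: 11, 16, 2, 1 → 4
11: 2, 1 → 2
16: 2, 1 → 2
2: 1 → 1
1: none → 0
Total inversions: 7 + 7 + 6 + 5 + 4 + 2 + 2 + 1 + 0 = 34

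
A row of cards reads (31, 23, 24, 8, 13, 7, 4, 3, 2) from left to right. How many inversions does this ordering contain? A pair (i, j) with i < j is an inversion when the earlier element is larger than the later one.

34

For each element, count later entries that are smaller:
31: 8
23: 6
24: 6
8: 4
13: 4
7: 3
4: 2
3: 1
2: 0
Sum: 8 + 6 + 6 + 4 + 4 + 3 + 2 + 1 + 0 = 34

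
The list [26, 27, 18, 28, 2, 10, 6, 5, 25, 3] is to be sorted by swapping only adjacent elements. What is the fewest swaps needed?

32

Each adjacent swap fixes exactly one inversion, so the minimum swap count equals the number of inversions.
Count inversions — for each element, later elements that are smaller:
26: 18, 2, 10, 6, 5, 25, 3 → 7
27: 18, 2, 10, 6, 5, 25, 3 → 7
18: 2, 10, 6, 5, 3 → 5
28: 2, 10, 6, 5, 25, 3 → 6
2: none → 0
10: 6, 5, 3 → 3
6: 5, 3 → 2
5: 3 → 1
25: 3 → 1
3: none → 0
Total inversions: 7 + 7 + 5 + 6 + 0 + 3 + 2 + 1 + 1 + 0 = 32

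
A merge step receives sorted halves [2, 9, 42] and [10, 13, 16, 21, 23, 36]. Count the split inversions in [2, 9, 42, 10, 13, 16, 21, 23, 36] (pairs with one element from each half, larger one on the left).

6

For each element r of the right run, count left-run elements greater than r:
r = 10: 42 → 1
r = 13: 42 → 1
r = 16: 42 → 1
r = 21: 42 → 1
r = 23: 42 → 1
r = 36: 42 → 1
Cross-inversions: 1 + 1 + 1 + 1 + 1 + 1 = 6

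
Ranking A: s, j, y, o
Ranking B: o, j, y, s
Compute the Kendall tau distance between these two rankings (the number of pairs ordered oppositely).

Assign each item its position (1..4) in the first ordering, then rewrite the second ordering as that position sequence:
positions: s→1, j→2, y→3, o→4
second ordering as positions: [4, 2, 3, 1]
Discordant pairs = inversions in this position sequence.
4: 2, 3, 1 → 3
2: 1 → 1
3: 1 → 1
1: 0
Total: 3 + 1 + 1 + 0 = 5

5 discordant pairs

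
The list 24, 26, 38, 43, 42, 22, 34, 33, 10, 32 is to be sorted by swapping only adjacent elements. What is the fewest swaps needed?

26 adjacent swaps

The minimum number of adjacent swaps to sort an array equals its inversion count, since every such swap removes exactly one inversion.
Count inversions — for each element, later elements that are smaller:
24: 22, 10 → 2
26: 22, 10 → 2
38: 22, 34, 33, 10, 32 → 5
43: 42, 22, 34, 33, 10, 32 → 6
42: 22, 34, 33, 10, 32 → 5
22: 10 → 1
34: 33, 10, 32 → 3
33: 10, 32 → 2
10: none → 0
32: none → 0
Total inversions: 2 + 2 + 5 + 6 + 5 + 1 + 3 + 2 + 0 + 0 = 26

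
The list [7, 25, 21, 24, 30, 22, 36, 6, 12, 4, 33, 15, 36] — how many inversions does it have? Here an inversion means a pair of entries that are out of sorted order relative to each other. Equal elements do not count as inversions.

Inversions: 35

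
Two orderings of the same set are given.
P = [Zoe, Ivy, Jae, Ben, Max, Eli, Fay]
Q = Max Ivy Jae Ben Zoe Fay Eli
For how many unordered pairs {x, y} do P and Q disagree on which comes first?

8

Assign each item its position (1..7) in the first ordering, then rewrite the second ordering as that position sequence:
positions: Zoe→1, Ivy→2, Jae→3, Ben→4, Max→5, Eli→6, Fay→7
second ordering as positions: [5, 2, 3, 4, 1, 7, 6]
Discordant pairs = inversions in this position sequence.
5: 2, 3, 4, 1 → 4
2: 1 → 1
3: 1 → 1
4: 1 → 1
1: 0
7: 6 → 1
6: 0
Total: 4 + 1 + 1 + 1 + 0 + 1 + 0 = 8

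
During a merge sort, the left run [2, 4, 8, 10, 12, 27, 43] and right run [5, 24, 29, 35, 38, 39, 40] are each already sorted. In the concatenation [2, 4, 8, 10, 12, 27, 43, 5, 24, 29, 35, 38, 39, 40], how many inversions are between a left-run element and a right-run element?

12 cross-inversions

Count, for every r in R, how many entries of L exceed r:
r = 5: 8, 10, 12, 27, 43 → 5
r = 24: 27, 43 → 2
r = 29: 43 → 1
r = 35: 43 → 1
r = 38: 43 → 1
r = 39: 43 → 1
r = 40: 43 → 1
Cross-inversions: 5 + 2 + 1 + 1 + 1 + 1 + 1 = 12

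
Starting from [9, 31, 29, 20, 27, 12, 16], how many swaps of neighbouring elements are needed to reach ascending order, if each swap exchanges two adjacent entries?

Minimum adjacent swaps = number of inversions (each swap of adjacent out-of-order elements removes one inversion and no swap can remove more).
Count inversions — for each element, later elements that are smaller:
9: none → 0
31: 29, 20, 27, 12, 16 → 5
29: 20, 27, 12, 16 → 4
20: 12, 16 → 2
27: 12, 16 → 2
12: none → 0
16: none → 0
Total inversions: 0 + 5 + 4 + 2 + 2 + 0 + 0 = 13

13 swaps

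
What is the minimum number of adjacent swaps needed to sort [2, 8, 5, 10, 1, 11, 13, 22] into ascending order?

5

Minimum adjacent swaps = number of inversions (each swap of adjacent out-of-order elements removes one inversion and no swap can remove more).
Count inversions — for each element, later elements that are smaller:
2: 1 → 1
8: 5, 1 → 2
5: 1 → 1
10: 1 → 1
1: none → 0
11: none → 0
13: none → 0
22: none → 0
Total inversions: 1 + 2 + 1 + 1 + 0 + 0 + 0 + 0 = 5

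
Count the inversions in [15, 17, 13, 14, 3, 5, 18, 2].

Sweep left to right; for each value list the smaller values that follow it:
15 → 13, 14, 3, 5, 2 → 5
17 → 13, 14, 3, 5, 2 → 5
13 → 3, 5, 2 → 3
14 → 3, 5, 2 → 3
3 → 2 → 1
5 → 2 → 1
18 → 2 → 1
2 → none → 0
Sum: 5 + 5 + 3 + 3 + 1 + 1 + 1 + 0 = 19

19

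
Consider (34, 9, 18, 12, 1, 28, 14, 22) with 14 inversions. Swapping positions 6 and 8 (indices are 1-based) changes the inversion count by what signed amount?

-1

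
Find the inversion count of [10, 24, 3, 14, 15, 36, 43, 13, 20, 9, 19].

Count, for each position, how many later elements it exceeds:
10: 2
24: 7
3: 0
14: 2
15: 2
36: 4
43: 4
13: 1
20: 2
9: 0
19: 0
Sum: 2 + 7 + 0 + 2 + 2 + 4 + 4 + 1 + 2 + 0 + 0 = 24

24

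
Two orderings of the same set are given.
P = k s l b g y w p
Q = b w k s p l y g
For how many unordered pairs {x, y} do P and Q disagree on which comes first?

12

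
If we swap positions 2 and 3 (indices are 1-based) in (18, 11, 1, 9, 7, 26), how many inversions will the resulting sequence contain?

Positions 2 and 3 hold 11 and 1; after swapping, the array is [18, 1, 11, 9, 7, 26].
Count, for each position, how many later elements it exceeds:
18 → 1, 11, 9, 7 → 4
1 → none → 0
11 → 9, 7 → 2
9 → 7 → 1
7 → none → 0
26 → none → 0
Sum: 4 + 0 + 2 + 1 + 0 + 0 = 7

7 inversions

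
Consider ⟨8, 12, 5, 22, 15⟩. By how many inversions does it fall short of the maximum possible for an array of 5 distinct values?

7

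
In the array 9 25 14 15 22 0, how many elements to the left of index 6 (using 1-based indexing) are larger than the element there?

5

The element at index 6 is 0.
Elements before it: 9, 25, 14, 15, 22
Those larger than 0: 9, 25, 14, 15, 22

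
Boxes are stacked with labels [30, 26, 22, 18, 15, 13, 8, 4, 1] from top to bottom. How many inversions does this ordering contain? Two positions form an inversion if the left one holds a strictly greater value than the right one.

Element-by-element contributions:
30: 8
26: 7
22: 6
18: 5
15: 4
13: 3
8: 2
4: 1
1: 0
Sum: 8 + 7 + 6 + 5 + 4 + 3 + 2 + 1 + 0 = 36

36 inversions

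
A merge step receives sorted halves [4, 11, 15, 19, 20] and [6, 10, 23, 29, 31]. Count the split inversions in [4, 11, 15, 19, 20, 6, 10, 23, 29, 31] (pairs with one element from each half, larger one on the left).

8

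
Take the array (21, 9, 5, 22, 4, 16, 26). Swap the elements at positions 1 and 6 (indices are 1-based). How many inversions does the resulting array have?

8 inversions

Positions 1 and 6 hold 21 and 16; after swapping, the array is [16, 9, 5, 22, 4, 21, 26].
Sweep left to right; for each value list the smaller values that follow it:
16 → 9, 5, 4 → 3
9 → 5, 4 → 2
5 → 4 → 1
22 → 4, 21 → 2
4 → none → 0
21 → none → 0
26 → none → 0
Sum: 3 + 2 + 1 + 2 + 0 + 0 + 0 = 8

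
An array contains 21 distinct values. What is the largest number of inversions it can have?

The maximum occurs when the array is in strictly decreasing order: every one of the C(21, 2) pairs is inverted.
C(21, 2) = 21·20/2 = 210

210 inversions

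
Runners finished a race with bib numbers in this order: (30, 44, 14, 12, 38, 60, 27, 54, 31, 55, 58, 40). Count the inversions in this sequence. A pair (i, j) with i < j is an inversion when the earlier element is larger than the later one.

There are 22 inversions.

Count, for each position, how many later elements it exceeds:
30: 3
44: 6
14: 1
12: 0
38: 2
60: 6
27: 0
54: 2
31: 0
55: 1
58: 1
40: 0
Sum: 3 + 6 + 1 + 0 + 2 + 6 + 0 + 2 + 0 + 1 + 1 + 0 = 22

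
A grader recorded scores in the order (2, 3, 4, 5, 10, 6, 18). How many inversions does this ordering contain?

Inversion pairs (indices are 1-based):
(5,6): 10 > 6
That's 1 pair.

1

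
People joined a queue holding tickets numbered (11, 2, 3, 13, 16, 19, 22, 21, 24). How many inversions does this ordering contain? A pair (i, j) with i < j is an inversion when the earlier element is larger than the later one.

Inversions: 3

Element-by-element contributions:
11 → 2, 3 → 2
2 → none → 0
3 → none → 0
13 → none → 0
16 → none → 0
19 → none → 0
22 → 21 → 1
21 → none → 0
24 → none → 0
Sum: 2 + 0 + 0 + 0 + 0 + 0 + 1 + 0 + 0 = 3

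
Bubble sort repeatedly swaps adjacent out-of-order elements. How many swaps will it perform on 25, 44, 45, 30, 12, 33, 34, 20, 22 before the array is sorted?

22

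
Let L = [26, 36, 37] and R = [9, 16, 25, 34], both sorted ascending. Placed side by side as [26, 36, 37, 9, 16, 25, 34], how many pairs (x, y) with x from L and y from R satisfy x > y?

11 cross-inversions

Take each right-half value and tally the left-half values above it:
r = 9: 26, 36, 37 → 3
r = 16: 26, 36, 37 → 3
r = 25: 26, 36, 37 → 3
r = 34: 36, 37 → 2
Cross-inversions: 3 + 3 + 3 + 2 = 11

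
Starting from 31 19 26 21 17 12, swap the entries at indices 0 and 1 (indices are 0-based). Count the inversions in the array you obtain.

12 inversions

Positions 0 and 1 hold 31 and 19; after swapping, the array is [19, 31, 26, 21, 17, 12].
Sweep left to right; for each value list the smaller values that follow it:
19: 2
31: 4
26: 3
21: 2
17: 1
12: 0
Sum: 2 + 4 + 3 + 2 + 1 + 0 = 12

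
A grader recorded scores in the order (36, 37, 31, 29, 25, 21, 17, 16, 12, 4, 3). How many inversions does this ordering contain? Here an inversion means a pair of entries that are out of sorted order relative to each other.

Element-by-element contributions:
36 → 31, 29, 25, 21, 17, 16, 12, 4, 3 → 9
37 → 31, 29, 25, 21, 17, 16, 12, 4, 3 → 9
31 → 29, 25, 21, 17, 16, 12, 4, 3 → 8
29 → 25, 21, 17, 16, 12, 4, 3 → 7
25 → 21, 17, 16, 12, 4, 3 → 6
21 → 17, 16, 12, 4, 3 → 5
17 → 16, 12, 4, 3 → 4
16 → 12, 4, 3 → 3
12 → 4, 3 → 2
4 → 3 → 1
3 → none → 0
Sum: 9 + 9 + 8 + 7 + 6 + 5 + 4 + 3 + 2 + 1 + 0 = 54

54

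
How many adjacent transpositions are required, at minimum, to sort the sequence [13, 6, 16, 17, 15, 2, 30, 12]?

The minimum number of adjacent swaps to sort an array equals its inversion count, since every such swap removes exactly one inversion.
Count inversions — for each element, later elements that are smaller:
13: 6, 2, 12 → 3
6: 2 → 1
16: 15, 2, 12 → 3
17: 15, 2, 12 → 3
15: 2, 12 → 2
2: none → 0
30: 12 → 1
12: none → 0
Total inversions: 3 + 1 + 3 + 3 + 2 + 0 + 1 + 0 = 13

13 adjacent swaps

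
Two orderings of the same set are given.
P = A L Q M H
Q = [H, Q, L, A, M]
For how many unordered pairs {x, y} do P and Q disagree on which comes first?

7

Assign each item its position (1..5) in the first ordering, then rewrite the second ordering as that position sequence:
positions: A→1, L→2, Q→3, M→4, H→5
second ordering as positions: [5, 3, 2, 1, 4]
Discordant pairs = inversions in this position sequence.
5: 3, 2, 1, 4 → 4
3: 2, 1 → 2
2: 1 → 1
1: 0
4: 0
Total: 4 + 2 + 1 + 0 + 0 = 7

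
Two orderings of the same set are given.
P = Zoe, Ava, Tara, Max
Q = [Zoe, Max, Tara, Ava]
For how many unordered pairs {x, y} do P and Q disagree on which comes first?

Assign each item its position (1..4) in the first ordering, then rewrite the second ordering as that position sequence:
positions: Zoe→1, Ava→2, Tara→3, Max→4
second ordering as positions: [1, 4, 3, 2]
Discordant pairs = inversions in this position sequence.
1: 0
4: 3, 2 → 2
3: 2 → 1
2: 0
Total: 0 + 2 + 1 + 0 = 3

3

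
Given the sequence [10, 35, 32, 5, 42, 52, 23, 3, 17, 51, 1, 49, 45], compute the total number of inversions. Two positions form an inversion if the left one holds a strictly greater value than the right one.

For each element, count later entries that are smaller:
10: 3
35: 6
32: 5
5: 2
42: 4
52: 7
23: 3
3: 1
17: 1
51: 3
1: 0
49: 1
45: 0
Sum: 3 + 6 + 5 + 2 + 4 + 7 + 3 + 1 + 1 + 3 + 0 + 1 + 0 = 36

36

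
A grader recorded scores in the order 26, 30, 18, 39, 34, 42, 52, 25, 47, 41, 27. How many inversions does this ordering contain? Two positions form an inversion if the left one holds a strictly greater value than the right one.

20

Count, for each position, how many later elements it exceeds:
26 → 18, 25 → 2
30 → 18, 25, 27 → 3
18 → none → 0
39 → 34, 25, 27 → 3
34 → 25, 27 → 2
42 → 25, 41, 27 → 3
52 → 25, 47, 41, 27 → 4
25 → none → 0
47 → 41, 27 → 2
41 → 27 → 1
27 → none → 0
Sum: 2 + 3 + 0 + 3 + 2 + 3 + 4 + 0 + 2 + 1 + 0 = 20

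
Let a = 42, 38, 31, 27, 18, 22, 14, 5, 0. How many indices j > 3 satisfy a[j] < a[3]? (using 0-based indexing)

The element at index 3 is 27.
Elements after it: 18, 22, 14, 5, 0
Those smaller than 27: 18, 22, 14, 5, 0

5 such elements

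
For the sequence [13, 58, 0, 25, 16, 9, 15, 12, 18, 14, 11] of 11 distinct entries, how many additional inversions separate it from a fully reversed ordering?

23 inversions short

Maximum inversions for 11 distinct elements is C(11, 2) = 11·10/2 = 55.
Current inversions — for each element, count later smaller elements:
13: 4
58: 9
0: 0
25: 7
16: 5
9: 0
15: 3
12: 1
18: 2
14: 1
11: 0
Current total: 4 + 9 + 0 + 7 + 5 + 0 + 3 + 1 + 2 + 1 + 0 = 32
Shortfall: 55 − 32 = 23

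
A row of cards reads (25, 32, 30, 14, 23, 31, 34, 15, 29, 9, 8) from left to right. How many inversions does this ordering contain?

37

For each element, count later entries that are smaller:
25: 5
32: 8
30: 6
14: 2
23: 3
31: 4
34: 4
15: 2
29: 2
9: 1
8: 0
Sum: 5 + 8 + 6 + 2 + 3 + 4 + 4 + 2 + 2 + 1 + 0 = 37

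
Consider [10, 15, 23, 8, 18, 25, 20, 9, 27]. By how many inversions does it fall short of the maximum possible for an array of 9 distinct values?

Maximum inversions for 9 distinct elements is C(9, 2) = 9·8/2 = 36.
Current inversions — for each element, count later smaller elements:
10: 2
15: 2
23: 4
8: 0
18: 1
25: 2
20: 1
9: 0
27: 0
Current total: 2 + 2 + 4 + 0 + 1 + 2 + 1 + 0 + 0 = 12
Shortfall: 36 − 12 = 24

24 inversions short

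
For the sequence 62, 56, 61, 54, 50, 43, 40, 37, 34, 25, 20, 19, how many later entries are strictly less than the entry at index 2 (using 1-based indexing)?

9 such elements

The element at index 2 is 56.
Elements after it: 61, 54, 50, 43, 40, 37, 34, 25, 20, 19
Those smaller than 56: 54, 50, 43, 40, 37, 34, 25, 20, 19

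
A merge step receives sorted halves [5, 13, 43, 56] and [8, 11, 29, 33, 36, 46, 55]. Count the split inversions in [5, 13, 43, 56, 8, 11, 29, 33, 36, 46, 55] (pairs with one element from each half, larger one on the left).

For each element r of the right run, count left-run elements greater than r:
r = 8: 13, 43, 56 → 3
r = 11: 13, 43, 56 → 3
r = 29: 43, 56 → 2
r = 33: 43, 56 → 2
r = 36: 43, 56 → 2
r = 46: 56 → 1
r = 55: 56 → 1
Cross-inversions: 3 + 3 + 2 + 2 + 2 + 1 + 1 = 14

14 cross-inversions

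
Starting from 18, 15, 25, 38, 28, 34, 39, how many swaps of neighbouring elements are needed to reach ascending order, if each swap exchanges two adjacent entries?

3

The minimum number of adjacent swaps to sort an array equals its inversion count, since every such swap removes exactly one inversion.
Count inversions — for each element, later elements that are smaller:
18: 15 → 1
15: none → 0
25: none → 0
38: 28, 34 → 2
28: none → 0
34: none → 0
39: none → 0
Total inversions: 1 + 0 + 0 + 2 + 0 + 0 + 0 = 3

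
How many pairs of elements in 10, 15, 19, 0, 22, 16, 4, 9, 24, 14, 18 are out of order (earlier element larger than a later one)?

23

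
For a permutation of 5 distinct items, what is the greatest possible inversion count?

A reversed (strictly descending) arrangement makes every pair an inversion, giving C(5, 2) inversions.
C(5, 2) = 5·4/2 = 10

10 inversions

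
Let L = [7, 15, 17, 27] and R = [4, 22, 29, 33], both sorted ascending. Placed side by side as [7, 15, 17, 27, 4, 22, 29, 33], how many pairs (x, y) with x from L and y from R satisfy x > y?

There are 5 split inversions.

Take each right-half value and tally the left-half values above it:
r = 4: 7, 15, 17, 27 → 4
r = 22: 27 → 1
r = 29: none → 0
r = 33: none → 0
Cross-inversions: 4 + 1 + 0 + 0 = 5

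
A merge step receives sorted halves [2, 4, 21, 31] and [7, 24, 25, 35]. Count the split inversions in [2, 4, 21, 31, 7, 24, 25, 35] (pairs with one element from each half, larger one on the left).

4 cross-inversions

For each element r of the right run, count left-run elements greater than r:
r = 7: 21, 31 → 2
r = 24: 31 → 1
r = 25: 31 → 1
r = 35: none → 0
Cross-inversions: 2 + 1 + 1 + 0 = 4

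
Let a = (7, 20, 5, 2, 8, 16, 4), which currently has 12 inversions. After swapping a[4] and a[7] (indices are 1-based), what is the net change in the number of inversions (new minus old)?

+1

Positions 4 and 7 hold 2 and 4; after swapping, the array is [7, 20, 5, 4, 8, 16, 2].
Count, for each position, how many later elements it exceeds:
7 → 5, 4, 2 → 3
20 → 5, 4, 8, 16, 2 → 5
5 → 4, 2 → 2
4 → 2 → 1
8 → 2 → 1
16 → 2 → 1
2 → none → 0
Sum: 3 + 5 + 2 + 1 + 1 + 1 + 0 = 13
Change: 13 − 12 = +1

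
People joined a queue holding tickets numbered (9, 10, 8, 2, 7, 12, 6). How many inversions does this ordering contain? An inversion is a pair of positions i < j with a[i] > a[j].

13

Element-by-element contributions:
9 → 8, 2, 7, 6 → 4
10 → 8, 2, 7, 6 → 4
8 → 2, 7, 6 → 3
2 → none → 0
7 → 6 → 1
12 → 6 → 1
6 → none → 0
Sum: 4 + 4 + 3 + 0 + 1 + 1 + 0 = 13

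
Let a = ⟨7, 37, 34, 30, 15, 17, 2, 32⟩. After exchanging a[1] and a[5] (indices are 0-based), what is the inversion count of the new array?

12 inversions

Positions 1 and 5 hold 37 and 17; after swapping, the array is [7, 17, 34, 30, 15, 37, 2, 32].
Sweep left to right; for each value list the smaller values that follow it:
7: 1
17: 2
34: 4
30: 2
15: 1
37: 2
2: 0
32: 0
Sum: 1 + 2 + 4 + 2 + 1 + 2 + 0 + 0 = 12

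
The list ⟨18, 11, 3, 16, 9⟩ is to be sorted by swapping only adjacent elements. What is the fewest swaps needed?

7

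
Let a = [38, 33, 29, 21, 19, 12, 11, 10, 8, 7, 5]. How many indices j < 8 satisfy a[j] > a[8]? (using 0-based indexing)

8

The element at index 8 is 8.
Elements before it: 38, 33, 29, 21, 19, 12, 11, 10
Those larger than 8: 38, 33, 29, 21, 19, 12, 11, 10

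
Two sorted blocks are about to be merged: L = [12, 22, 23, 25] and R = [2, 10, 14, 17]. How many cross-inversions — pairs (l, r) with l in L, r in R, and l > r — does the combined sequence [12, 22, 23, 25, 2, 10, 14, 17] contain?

14 split inversions

Count, for every r in R, how many entries of L exceed r:
r = 2: 12, 22, 23, 25 → 4
r = 10: 12, 22, 23, 25 → 4
r = 14: 22, 23, 25 → 3
r = 17: 22, 23, 25 → 3
Cross-inversions: 4 + 4 + 3 + 3 = 14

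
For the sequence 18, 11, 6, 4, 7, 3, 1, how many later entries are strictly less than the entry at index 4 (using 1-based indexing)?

The element at index 4 is 4.
Elements after it: 7, 3, 1
Those smaller than 4: 3, 1

2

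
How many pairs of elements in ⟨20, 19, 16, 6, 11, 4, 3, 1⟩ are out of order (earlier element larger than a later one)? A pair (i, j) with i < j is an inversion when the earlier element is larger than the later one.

27 inversions

Element-by-element contributions:
20 → 19, 16, 6, 11, 4, 3, 1 → 7
19 → 16, 6, 11, 4, 3, 1 → 6
16 → 6, 11, 4, 3, 1 → 5
6 → 4, 3, 1 → 3
11 → 4, 3, 1 → 3
4 → 3, 1 → 2
3 → 1 → 1
1 → none → 0
Sum: 7 + 6 + 5 + 3 + 3 + 2 + 1 + 0 = 27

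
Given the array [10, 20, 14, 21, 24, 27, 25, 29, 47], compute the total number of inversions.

2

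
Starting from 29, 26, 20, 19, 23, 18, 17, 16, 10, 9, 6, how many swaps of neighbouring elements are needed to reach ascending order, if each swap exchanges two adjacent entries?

53

Each adjacent swap fixes exactly one inversion, so the minimum swap count equals the number of inversions.
Count inversions — for each element, later elements that are smaller:
29: 26, 20, 19, 23, 18, 17, 16, 10, 9, 6 → 10
26: 20, 19, 23, 18, 17, 16, 10, 9, 6 → 9
20: 19, 18, 17, 16, 10, 9, 6 → 7
19: 18, 17, 16, 10, 9, 6 → 6
23: 18, 17, 16, 10, 9, 6 → 6
18: 17, 16, 10, 9, 6 → 5
17: 16, 10, 9, 6 → 4
16: 10, 9, 6 → 3
10: 9, 6 → 2
9: 6 → 1
6: none → 0
Total inversions: 10 + 9 + 7 + 6 + 6 + 5 + 4 + 3 + 2 + 1 + 0 = 53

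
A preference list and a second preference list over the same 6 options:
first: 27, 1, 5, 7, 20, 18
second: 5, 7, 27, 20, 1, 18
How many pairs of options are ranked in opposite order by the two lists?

5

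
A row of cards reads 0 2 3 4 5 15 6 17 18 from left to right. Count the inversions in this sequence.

Sweep left to right; for each value list the smaller values that follow it:
0 → none → 0
2 → none → 0
3 → none → 0
4 → none → 0
5 → none → 0
15 → 6 → 1
6 → none → 0
17 → none → 0
18 → none → 0
Sum: 0 + 0 + 0 + 0 + 0 + 1 + 0 + 0 + 0 = 1

1 out-of-order pair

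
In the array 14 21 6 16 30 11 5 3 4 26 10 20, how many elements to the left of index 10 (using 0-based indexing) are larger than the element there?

6 such elements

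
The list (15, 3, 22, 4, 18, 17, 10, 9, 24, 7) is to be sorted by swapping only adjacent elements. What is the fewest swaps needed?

22

The minimum number of adjacent swaps to sort an array equals its inversion count, since every such swap removes exactly one inversion.
Count inversions — for each element, later elements that are smaller:
15: 3, 4, 10, 9, 7 → 5
3: none → 0
22: 4, 18, 17, 10, 9, 7 → 6
4: none → 0
18: 17, 10, 9, 7 → 4
17: 10, 9, 7 → 3
10: 9, 7 → 2
9: 7 → 1
24: 7 → 1
7: none → 0
Total inversions: 5 + 0 + 6 + 0 + 4 + 3 + 2 + 1 + 1 + 0 = 22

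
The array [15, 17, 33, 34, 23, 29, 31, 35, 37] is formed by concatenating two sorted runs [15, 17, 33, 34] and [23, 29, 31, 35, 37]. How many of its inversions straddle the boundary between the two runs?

6 cross-inversions

Count, for every r in R, how many entries of L exceed r:
r = 23: 33, 34 → 2
r = 29: 33, 34 → 2
r = 31: 33, 34 → 2
r = 35: none → 0
r = 37: none → 0
Cross-inversions: 2 + 2 + 2 + 0 + 0 = 6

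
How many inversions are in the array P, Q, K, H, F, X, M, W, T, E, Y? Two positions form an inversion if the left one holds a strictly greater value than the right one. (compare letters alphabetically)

24

Sweep left to right; for each value list the smaller values that follow it:
P → K, H, F, M, E → 5
Q → K, H, F, M, E → 5
K → H, F, E → 3
H → F, E → 2
F → E → 1
X → M, W, T, E → 4
M → E → 1
W → T, E → 2
T → E → 1
E → none → 0
Y → none → 0
Sum: 5 + 5 + 3 + 2 + 1 + 4 + 1 + 2 + 1 + 0 + 0 = 24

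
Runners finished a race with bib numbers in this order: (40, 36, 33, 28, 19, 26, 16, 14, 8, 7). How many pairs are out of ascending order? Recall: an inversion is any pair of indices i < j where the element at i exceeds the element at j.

44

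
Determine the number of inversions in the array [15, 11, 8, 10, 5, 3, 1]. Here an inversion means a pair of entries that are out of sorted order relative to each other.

Element-by-element contributions:
15: 6
11: 5
8: 3
10: 3
5: 2
3: 1
1: 0
Sum: 6 + 5 + 3 + 3 + 2 + 1 + 0 = 20

20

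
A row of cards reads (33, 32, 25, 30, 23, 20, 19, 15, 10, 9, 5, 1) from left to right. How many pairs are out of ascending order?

65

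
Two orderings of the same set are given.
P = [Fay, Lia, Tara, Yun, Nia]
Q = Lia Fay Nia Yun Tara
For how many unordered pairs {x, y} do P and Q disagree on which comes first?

4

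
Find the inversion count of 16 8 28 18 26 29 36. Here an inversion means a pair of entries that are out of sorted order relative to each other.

3

For each element, count later entries that are smaller:
16: 1
8: 0
28: 2
18: 0
26: 0
29: 0
36: 0
Sum: 1 + 0 + 2 + 0 + 0 + 0 + 0 = 3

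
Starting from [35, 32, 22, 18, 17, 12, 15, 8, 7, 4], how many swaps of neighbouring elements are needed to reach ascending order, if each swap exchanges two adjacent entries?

Each adjacent swap fixes exactly one inversion, so the minimum swap count equals the number of inversions.
Count inversions — for each element, later elements that are smaller:
35: 32, 22, 18, 17, 12, 15, 8, 7, 4 → 9
32: 22, 18, 17, 12, 15, 8, 7, 4 → 8
22: 18, 17, 12, 15, 8, 7, 4 → 7
18: 17, 12, 15, 8, 7, 4 → 6
17: 12, 15, 8, 7, 4 → 5
12: 8, 7, 4 → 3
15: 8, 7, 4 → 3
8: 7, 4 → 2
7: 4 → 1
4: none → 0
Total inversions: 9 + 8 + 7 + 6 + 5 + 3 + 3 + 2 + 1 + 0 = 44

44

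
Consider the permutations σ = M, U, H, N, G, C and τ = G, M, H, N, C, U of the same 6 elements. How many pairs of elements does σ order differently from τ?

7

Assign each item its position (1..6) in the first ordering, then rewrite the second ordering as that position sequence:
positions: M→1, U→2, H→3, N→4, G→5, C→6
second ordering as positions: [5, 1, 3, 4, 6, 2]
Discordant pairs = inversions in this position sequence.
5: 1, 3, 4, 2 → 4
1: 0
3: 2 → 1
4: 2 → 1
6: 2 → 1
2: 0
Total: 4 + 0 + 1 + 1 + 1 + 0 = 7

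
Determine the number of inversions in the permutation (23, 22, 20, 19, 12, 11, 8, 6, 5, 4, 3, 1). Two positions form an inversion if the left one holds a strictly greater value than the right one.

66

Element-by-element contributions:
23 → 22, 20, 19, 12, 11, 8, 6, 5, 4, 3, 1 → 11
22 → 20, 19, 12, 11, 8, 6, 5, 4, 3, 1 → 10
20 → 19, 12, 11, 8, 6, 5, 4, 3, 1 → 9
19 → 12, 11, 8, 6, 5, 4, 3, 1 → 8
12 → 11, 8, 6, 5, 4, 3, 1 → 7
11 → 8, 6, 5, 4, 3, 1 → 6
8 → 6, 5, 4, 3, 1 → 5
6 → 5, 4, 3, 1 → 4
5 → 4, 3, 1 → 3
4 → 3, 1 → 2
3 → 1 → 1
1 → none → 0
Sum: 11 + 10 + 9 + 8 + 7 + 6 + 5 + 4 + 3 + 2 + 1 + 0 = 66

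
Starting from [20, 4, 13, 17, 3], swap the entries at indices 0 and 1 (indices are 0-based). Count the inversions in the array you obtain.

Positions 0 and 1 hold 20 and 4; after swapping, the array is [4, 20, 13, 17, 3].
For each element, count later entries that are smaller:
4 → 3 → 1
20 → 13, 17, 3 → 3
13 → 3 → 1
17 → 3 → 1
3 → none → 0
Sum: 1 + 3 + 1 + 1 + 0 = 6

Inversions: 6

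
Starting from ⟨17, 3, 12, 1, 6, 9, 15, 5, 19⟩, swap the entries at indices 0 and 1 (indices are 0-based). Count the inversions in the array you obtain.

14

Positions 0 and 1 hold 17 and 3; after swapping, the array is [3, 17, 12, 1, 6, 9, 15, 5, 19].
For each element, count later entries that are smaller:
3: 1
17: 6
12: 4
1: 0
6: 1
9: 1
15: 1
5: 0
19: 0
Sum: 1 + 6 + 4 + 0 + 1 + 1 + 1 + 0 + 0 = 14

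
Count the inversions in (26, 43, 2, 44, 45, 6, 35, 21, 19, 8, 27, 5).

Out-of-order pairs: 41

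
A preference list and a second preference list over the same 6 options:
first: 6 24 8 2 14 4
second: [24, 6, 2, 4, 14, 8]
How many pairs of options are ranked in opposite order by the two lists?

5 pairs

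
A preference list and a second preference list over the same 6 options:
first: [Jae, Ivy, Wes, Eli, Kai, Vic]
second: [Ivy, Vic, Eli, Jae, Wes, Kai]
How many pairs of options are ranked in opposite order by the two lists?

7

Assign each item its position (1..6) in the first ordering, then rewrite the second ordering as that position sequence:
positions: Jae→1, Ivy→2, Wes→3, Eli→4, Kai→5, Vic→6
second ordering as positions: [2, 6, 4, 1, 3, 5]
Discordant pairs = inversions in this position sequence.
2: 1 → 1
6: 4, 1, 3, 5 → 4
4: 1, 3 → 2
1: 0
3: 0
5: 0
Total: 1 + 4 + 2 + 0 + 0 + 0 = 7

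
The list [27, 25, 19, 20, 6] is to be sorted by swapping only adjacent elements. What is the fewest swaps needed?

Minimum adjacent swaps = number of inversions (each swap of adjacent out-of-order elements removes one inversion and no swap can remove more).
Count inversions — for each element, later elements that are smaller:
27: 25, 19, 20, 6 → 4
25: 19, 20, 6 → 3
19: 6 → 1
20: 6 → 1
6: none → 0
Total inversions: 4 + 3 + 1 + 1 + 0 = 9

9 adjacent swaps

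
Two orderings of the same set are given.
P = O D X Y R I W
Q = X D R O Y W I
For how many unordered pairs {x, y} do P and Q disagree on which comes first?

Assign each item its position (1..7) in the first ordering, then rewrite the second ordering as that position sequence:
positions: O→1, D→2, X→3, Y→4, R→5, I→6, W→7
second ordering as positions: [3, 2, 5, 1, 4, 7, 6]
Discordant pairs = inversions in this position sequence.
3: 2, 1 → 2
2: 1 → 1
5: 1, 4 → 2
1: 0
4: 0
7: 6 → 1
6: 0
Total: 2 + 1 + 2 + 0 + 0 + 1 + 0 = 6

6 disagreeing pairs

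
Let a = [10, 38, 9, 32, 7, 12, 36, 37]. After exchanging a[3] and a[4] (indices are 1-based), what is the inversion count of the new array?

12

Positions 3 and 4 hold 9 and 32; after swapping, the array is [10, 38, 32, 9, 7, 12, 36, 37].
Element-by-element contributions:
10: 2
38: 6
32: 3
9: 1
7: 0
12: 0
36: 0
37: 0
Sum: 2 + 6 + 3 + 1 + 0 + 0 + 0 + 0 = 12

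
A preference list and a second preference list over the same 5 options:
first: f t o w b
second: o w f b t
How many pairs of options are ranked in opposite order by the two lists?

Assign each item its position (1..5) in the first ordering, then rewrite the second ordering as that position sequence:
positions: f→1, t→2, o→3, w→4, b→5
second ordering as positions: [3, 4, 1, 5, 2]
Discordant pairs = inversions in this position sequence.
3: 1, 2 → 2
4: 1, 2 → 2
1: 0
5: 2 → 1
2: 0
Total: 2 + 2 + 0 + 1 + 0 = 5

Pairs: 5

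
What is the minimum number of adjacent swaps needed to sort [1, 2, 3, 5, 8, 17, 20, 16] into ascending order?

Each adjacent swap fixes exactly one inversion, so the minimum swap count equals the number of inversions.
Count inversions — for each element, later elements that are smaller:
1: none → 0
2: none → 0
3: none → 0
5: none → 0
8: none → 0
17: 16 → 1
20: 16 → 1
16: none → 0
Total inversions: 0 + 0 + 0 + 0 + 0 + 1 + 1 + 0 = 2

2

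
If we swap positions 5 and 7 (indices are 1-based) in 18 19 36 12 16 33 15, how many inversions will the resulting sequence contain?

11

Positions 5 and 7 hold 16 and 15; after swapping, the array is [18, 19, 36, 12, 15, 33, 16].
Sweep left to right; for each value list the smaller values that follow it:
18 → 12, 15, 16 → 3
19 → 12, 15, 16 → 3
36 → 12, 15, 33, 16 → 4
12 → none → 0
15 → none → 0
33 → 16 → 1
16 → none → 0
Sum: 3 + 3 + 4 + 0 + 0 + 1 + 0 = 11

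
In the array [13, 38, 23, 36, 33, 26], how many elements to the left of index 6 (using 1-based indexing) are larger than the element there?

The element at index 6 is 26.
Elements before it: 13, 38, 23, 36, 33
Those larger than 26: 38, 36, 33

3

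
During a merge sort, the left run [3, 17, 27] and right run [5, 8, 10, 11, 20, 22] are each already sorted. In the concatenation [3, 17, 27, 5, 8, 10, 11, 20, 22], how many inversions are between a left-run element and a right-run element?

Cross-inversions: 10

Take each right-half value and tally the left-half values above it:
r = 5: 17, 27 → 2
r = 8: 17, 27 → 2
r = 10: 17, 27 → 2
r = 11: 17, 27 → 2
r = 20: 27 → 1
r = 22: 27 → 1
Cross-inversions: 2 + 2 + 2 + 2 + 1 + 1 = 10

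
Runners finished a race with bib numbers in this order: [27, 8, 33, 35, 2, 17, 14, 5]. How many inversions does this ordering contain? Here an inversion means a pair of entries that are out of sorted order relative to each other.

For each element, count later entries that are smaller:
27: 5
8: 2
33: 4
35: 4
2: 0
17: 2
14: 1
5: 0
Sum: 5 + 2 + 4 + 4 + 0 + 2 + 1 + 0 = 18

18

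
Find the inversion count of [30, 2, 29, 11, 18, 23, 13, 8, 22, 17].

26

Element-by-element contributions:
30 → 2, 29, 11, 18, 23, 13, 8, 22, 17 → 9
2 → none → 0
29 → 11, 18, 23, 13, 8, 22, 17 → 7
11 → 8 → 1
18 → 13, 8, 17 → 3
23 → 13, 8, 22, 17 → 4
13 → 8 → 1
8 → none → 0
22 → 17 → 1
17 → none → 0
Sum: 9 + 0 + 7 + 1 + 3 + 4 + 1 + 0 + 1 + 0 = 26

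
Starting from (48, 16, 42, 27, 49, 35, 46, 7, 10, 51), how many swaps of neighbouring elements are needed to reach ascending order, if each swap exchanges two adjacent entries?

Each adjacent swap fixes exactly one inversion, so the minimum swap count equals the number of inversions.
Count inversions — for each element, later elements that are smaller:
48: 16, 42, 27, 35, 46, 7, 10 → 7
16: 7, 10 → 2
42: 27, 35, 7, 10 → 4
27: 7, 10 → 2
49: 35, 46, 7, 10 → 4
35: 7, 10 → 2
46: 7, 10 → 2
7: none → 0
10: none → 0
51: none → 0
Total inversions: 7 + 2 + 4 + 2 + 4 + 2 + 2 + 0 + 0 + 0 = 23

Swaps: 23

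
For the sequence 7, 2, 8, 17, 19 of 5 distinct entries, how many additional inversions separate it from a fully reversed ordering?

Maximum inversions for 5 distinct elements is C(5, 2) = 5·4/2 = 10.
Current inversions — for each element, count later smaller elements:
7: 1
2: 0
8: 0
17: 0
19: 0
Current total: 1 + 0 + 0 + 0 + 0 = 1
Shortfall: 10 − 1 = 9

9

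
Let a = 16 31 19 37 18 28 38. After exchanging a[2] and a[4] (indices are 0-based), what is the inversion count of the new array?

5

Positions 2 and 4 hold 19 and 18; after swapping, the array is [16, 31, 18, 37, 19, 28, 38].
For each element, count later entries that are smaller:
16 → none → 0
31 → 18, 19, 28 → 3
18 → none → 0
37 → 19, 28 → 2
19 → none → 0
28 → none → 0
38 → none → 0
Sum: 0 + 3 + 0 + 2 + 0 + 0 + 0 = 5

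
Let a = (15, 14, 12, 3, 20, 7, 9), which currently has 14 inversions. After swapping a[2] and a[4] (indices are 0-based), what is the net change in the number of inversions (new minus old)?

+1

Positions 2 and 4 hold 12 and 20; after swapping, the array is [15, 14, 20, 3, 12, 7, 9].
Sweep left to right; for each value list the smaller values that follow it:
15 → 14, 3, 12, 7, 9 → 5
14 → 3, 12, 7, 9 → 4
20 → 3, 12, 7, 9 → 4
3 → none → 0
12 → 7, 9 → 2
7 → none → 0
9 → none → 0
Sum: 5 + 4 + 4 + 0 + 2 + 0 + 0 = 15
Change: 15 − 14 = +1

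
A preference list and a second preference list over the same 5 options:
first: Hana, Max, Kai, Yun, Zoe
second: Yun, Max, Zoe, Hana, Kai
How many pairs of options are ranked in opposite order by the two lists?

6

Assign each item its position (1..5) in the first ordering, then rewrite the second ordering as that position sequence:
positions: Hana→1, Max→2, Kai→3, Yun→4, Zoe→5
second ordering as positions: [4, 2, 5, 1, 3]
Discordant pairs = inversions in this position sequence.
4: 2, 1, 3 → 3
2: 1 → 1
5: 1, 3 → 2
1: 0
3: 0
Total: 3 + 1 + 2 + 0 + 0 = 6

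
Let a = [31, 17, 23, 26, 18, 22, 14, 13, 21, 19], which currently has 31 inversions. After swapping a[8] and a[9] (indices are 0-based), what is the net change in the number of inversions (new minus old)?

-1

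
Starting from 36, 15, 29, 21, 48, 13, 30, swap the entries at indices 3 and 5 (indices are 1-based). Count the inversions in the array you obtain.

Positions 3 and 5 hold 29 and 48; after swapping, the array is [36, 15, 48, 21, 29, 13, 30].
Sweep left to right; for each value list the smaller values that follow it:
36 → 15, 21, 29, 13, 30 → 5
15 → 13 → 1
48 → 21, 29, 13, 30 → 4
21 → 13 → 1
29 → 13 → 1
13 → none → 0
30 → none → 0
Sum: 5 + 1 + 4 + 1 + 1 + 0 + 0 = 12

12 inversions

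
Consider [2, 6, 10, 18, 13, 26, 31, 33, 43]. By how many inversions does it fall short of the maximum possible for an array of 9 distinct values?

35 inversions short

Maximum inversions for 9 distinct elements is C(9, 2) = 9·8/2 = 36.
Current inversions — for each element, count later smaller elements:
2: 0
6: 0
10: 0
18: 1
13: 0
26: 0
31: 0
33: 0
43: 0
Current total: 0 + 0 + 0 + 1 + 0 + 0 + 0 + 0 + 0 = 1
Shortfall: 36 − 1 = 35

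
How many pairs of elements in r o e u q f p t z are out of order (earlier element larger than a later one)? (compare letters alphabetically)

13

Element-by-element contributions:
r → o, e, q, f, p → 5
o → e, f → 2
e → none → 0
u → q, f, p, t → 4
q → f, p → 2
f → none → 0
p → none → 0
t → none → 0
z → none → 0
Sum: 5 + 2 + 0 + 4 + 2 + 0 + 0 + 0 + 0 = 13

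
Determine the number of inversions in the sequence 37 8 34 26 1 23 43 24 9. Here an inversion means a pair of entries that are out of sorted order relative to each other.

For each element, count later entries that are smaller:
37: 7
8: 1
34: 5
26: 4
1: 0
23: 1
43: 2
24: 1
9: 0
Sum: 7 + 1 + 5 + 4 + 0 + 1 + 2 + 1 + 0 = 21

Inversions: 21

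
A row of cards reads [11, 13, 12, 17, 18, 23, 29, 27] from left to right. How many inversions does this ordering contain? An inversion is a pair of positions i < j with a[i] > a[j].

There are 2 inversions.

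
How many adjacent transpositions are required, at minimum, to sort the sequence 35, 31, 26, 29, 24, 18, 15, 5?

Minimum adjacent swaps = number of inversions (each swap of adjacent out-of-order elements removes one inversion and no swap can remove more).
Count inversions — for each element, later elements that are smaller:
35: 31, 26, 29, 24, 18, 15, 5 → 7
31: 26, 29, 24, 18, 15, 5 → 6
26: 24, 18, 15, 5 → 4
29: 24, 18, 15, 5 → 4
24: 18, 15, 5 → 3
18: 15, 5 → 2
15: 5 → 1
5: none → 0
Total inversions: 7 + 6 + 4 + 4 + 3 + 2 + 1 + 0 = 27

27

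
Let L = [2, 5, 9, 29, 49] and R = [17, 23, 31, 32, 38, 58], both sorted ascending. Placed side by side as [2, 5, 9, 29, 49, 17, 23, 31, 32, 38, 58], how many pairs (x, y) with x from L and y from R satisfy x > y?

For each element r of the right run, count left-run elements greater than r:
r = 17: 29, 49 → 2
r = 23: 29, 49 → 2
r = 31: 49 → 1
r = 32: 49 → 1
r = 38: 49 → 1
r = 58: none → 0
Cross-inversions: 2 + 2 + 1 + 1 + 1 + 0 = 7

7 cross-inversions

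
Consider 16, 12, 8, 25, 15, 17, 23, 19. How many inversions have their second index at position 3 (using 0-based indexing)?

The element at index 3 is 25.
Elements before it: 16, 12, 8
None of them are larger than 25.

0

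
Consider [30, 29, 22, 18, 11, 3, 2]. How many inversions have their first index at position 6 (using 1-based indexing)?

The element at index 6 is 3.
Elements after it: 2
Those smaller than 3: 2

1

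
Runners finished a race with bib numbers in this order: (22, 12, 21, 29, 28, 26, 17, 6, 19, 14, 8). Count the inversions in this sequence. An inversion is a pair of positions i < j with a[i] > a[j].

38 inversions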